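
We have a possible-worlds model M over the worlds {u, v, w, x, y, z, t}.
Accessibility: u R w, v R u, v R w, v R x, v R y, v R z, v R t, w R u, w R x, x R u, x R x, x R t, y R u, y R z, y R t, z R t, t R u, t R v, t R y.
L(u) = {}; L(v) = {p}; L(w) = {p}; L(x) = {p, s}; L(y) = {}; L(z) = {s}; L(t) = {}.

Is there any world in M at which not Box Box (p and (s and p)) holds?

Let φ = not Box Box (p and (s and p)). Evaluate φ at each world:
  u (successors {w}): φ is true.
  v (successors {u, w, x, y, z, t}): φ is true.
  w (successors {u, x}): φ is true.
  x (successors {u, x, t}): φ is true.
  y (successors {u, z, t}): φ is true.
  z (successors {t}): φ is true.
  t (successors {u, v, y}): φ is true.
Detail at u (witness):
  At u: Box Box (p and (s and p)) is false, so not Box Box (p and (s and p)) is true.
    At u: Box Box (p and (s and p)) requires Box (p and (s and p)) at every successor {w}.
      Box (p and (s and p)) fails at w, so Box Box (p and (s and p)) is false at u.

Yes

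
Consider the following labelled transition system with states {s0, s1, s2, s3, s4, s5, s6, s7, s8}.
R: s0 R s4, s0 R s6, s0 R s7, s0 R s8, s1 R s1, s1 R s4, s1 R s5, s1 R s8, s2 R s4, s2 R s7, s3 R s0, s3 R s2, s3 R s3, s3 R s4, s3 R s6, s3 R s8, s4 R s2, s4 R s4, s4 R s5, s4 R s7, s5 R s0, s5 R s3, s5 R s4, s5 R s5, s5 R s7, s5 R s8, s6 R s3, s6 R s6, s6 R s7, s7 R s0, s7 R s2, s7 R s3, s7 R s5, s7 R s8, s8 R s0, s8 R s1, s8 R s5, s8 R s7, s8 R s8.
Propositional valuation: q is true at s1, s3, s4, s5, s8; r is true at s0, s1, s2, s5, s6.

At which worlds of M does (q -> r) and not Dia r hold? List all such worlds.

s2

Recall that Dia ψ holds at a world iff ψ holds at some accessible world.
Let φ = (q -> r) and not Dia r. Evaluate φ at each world:
  s0 (successors {s4, s6, s7, s8}): φ is false.
  s1 (successors {s1, s4, s5, s8}): φ is false.
  s2 (successors {s4, s7}): φ is true.
  s3 (successors {s0, s2, s3, s4, s6, s8}): φ is false.
  s4 (successors {s2, s4, s5, s7}): φ is false.
  s5 (successors {s0, s3, s4, s5, s7, s8}): φ is false.
  s6 (successors {s3, s6, s7}): φ is false.
  s7 (successors {s0, s2, s3, s5, s8}): φ is false.
  s8 (successors {s0, s1, s5, s7, s8}): φ is false.
For instance, at s6:
  At s6: q -> r is true, not Dia r is false, so (q -> r) and not Dia r is false.
    At s6: Dia r is true, so not Dia r is false.
      At s6: Dia r requires r at some successor in {s3, s6, s7}.
        r holds at s6, so Dia r is true at s6.
Satisfying worlds: {s2}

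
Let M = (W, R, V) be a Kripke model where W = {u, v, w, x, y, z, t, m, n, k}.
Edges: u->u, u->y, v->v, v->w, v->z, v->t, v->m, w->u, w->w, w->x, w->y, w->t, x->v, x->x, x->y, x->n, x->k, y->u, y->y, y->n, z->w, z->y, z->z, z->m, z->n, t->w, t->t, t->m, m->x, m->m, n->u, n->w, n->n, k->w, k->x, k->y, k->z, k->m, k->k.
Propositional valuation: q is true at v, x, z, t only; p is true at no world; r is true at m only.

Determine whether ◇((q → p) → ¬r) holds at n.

Recall that ◇ψ holds at a world iff ψ holds at some accessible world.
At n: ◇((q → p) → ¬r) requires (q → p) → ¬r at some successor in {u, w, n}.
  (q → p) → ¬r holds at u, so ◇((q → p) → ¬r) is true at n.

Yes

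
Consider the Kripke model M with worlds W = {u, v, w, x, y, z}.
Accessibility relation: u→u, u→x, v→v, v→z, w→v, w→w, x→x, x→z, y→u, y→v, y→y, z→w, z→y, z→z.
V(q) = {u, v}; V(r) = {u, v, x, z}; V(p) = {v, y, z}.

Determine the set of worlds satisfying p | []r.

u, v, x, y, z

Let φ = p | []r. Evaluate φ at each world:
  u (successors {u, x}): φ is true.
  v (successors {v, z}): φ is true.
  w (successors {v, w}): φ is false.
  x (successors {x, z}): φ is true.
  y (successors {u, v, y}): φ is true.
  z (successors {w, y, z}): φ is true.
For instance, at u:
  At u: p is false, []r is true, so p | []r is true.
    At u: []r requires r at every successor {u, x}.
      At u: r is true.
      At x: r is true.
    So []r is true at u.
Satisfying worlds: {u, v, x, y, z}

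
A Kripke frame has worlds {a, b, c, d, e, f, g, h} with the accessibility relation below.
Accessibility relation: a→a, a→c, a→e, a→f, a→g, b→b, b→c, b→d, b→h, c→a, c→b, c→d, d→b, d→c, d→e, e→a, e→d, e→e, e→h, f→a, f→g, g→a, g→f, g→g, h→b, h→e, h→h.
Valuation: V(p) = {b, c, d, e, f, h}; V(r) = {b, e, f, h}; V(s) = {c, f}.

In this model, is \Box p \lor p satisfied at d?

At d: \Box p is true, p is true, so \Box p \lor p is true.
  At d: \Box p requires p at every successor {b, c, e}.
    At b: p is true.
    At c: p is true.
    At e: p is true.
  So \Box p is true at d.

Yes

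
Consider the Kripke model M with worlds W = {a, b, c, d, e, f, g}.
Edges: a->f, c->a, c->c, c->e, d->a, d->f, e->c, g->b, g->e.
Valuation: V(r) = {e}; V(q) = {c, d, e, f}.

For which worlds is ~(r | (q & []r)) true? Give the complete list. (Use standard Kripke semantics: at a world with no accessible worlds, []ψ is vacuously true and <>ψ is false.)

a, b, c, d, g

Let φ = ~(r | (q & []r)). Evaluate φ at each world:
  a (successors {f}): φ is true.
  b (successors ∅): φ is true.
  c (successors {a, c, e}): φ is true.
  d (successors {a, f}): φ is true.
  e (successors {c}): φ is false.
  f (successors ∅): φ is false.
  g (successors {b, e}): φ is true.
For instance, at g:
  At g: r | (q & []r) is false, so ~(r | (q & []r)) is true.
    At g: r is false, q & []r is false, so r | (q & []r) is false.
      At g: q is false, []r is false, so q & []r is false.
Satisfying worlds: {a, b, c, d, g}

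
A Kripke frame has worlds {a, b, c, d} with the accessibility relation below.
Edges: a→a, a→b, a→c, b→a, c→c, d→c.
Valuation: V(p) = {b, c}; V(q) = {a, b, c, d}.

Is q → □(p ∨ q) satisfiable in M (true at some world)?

Yes

Let φ = q → □(p ∨ q). Evaluate φ at each world:
  a (successors {a, b, c}): φ is true.
  b (successors {a}): φ is true.
  c (successors {c}): φ is true.
  d (successors {c}): φ is true.
Detail at a (witness):
  At a: q is true, □(p ∨ q) is true, so q → □(p ∨ q) is true.
    At a: □(p ∨ q) requires p ∨ q at every successor {a, b, c}.
      At a: p ∨ q is true.
      At b: p ∨ q is true.
      At c: p ∨ q is true.
    So □(p ∨ q) is true at a.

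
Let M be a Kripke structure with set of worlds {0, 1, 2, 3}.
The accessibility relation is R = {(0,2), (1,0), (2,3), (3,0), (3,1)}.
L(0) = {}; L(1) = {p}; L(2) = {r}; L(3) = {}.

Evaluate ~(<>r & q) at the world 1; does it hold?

Yes

At 1: <>r & q is false, so ~(<>r & q) is true.
  At 1: <>r is false, q is false, so <>r & q is false.
    At 1: <>r requires r at some successor in {0}.
      At 0: r is false.
    So <>r is false at 1.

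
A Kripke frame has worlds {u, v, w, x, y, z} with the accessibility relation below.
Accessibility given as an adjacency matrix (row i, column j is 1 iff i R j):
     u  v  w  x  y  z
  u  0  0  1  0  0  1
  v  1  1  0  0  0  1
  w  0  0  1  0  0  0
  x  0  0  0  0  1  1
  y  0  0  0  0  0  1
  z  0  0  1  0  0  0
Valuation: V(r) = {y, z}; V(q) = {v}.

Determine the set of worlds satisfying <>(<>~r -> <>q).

v, x

Recall that <>ψ holds at a world iff ψ holds at some accessible world.
Let φ = <>(<>~r -> <>q). Evaluate φ at each world:
  u (successors {w, z}): φ is false.
  v (successors {u, v, z}): φ is true.
  w (successors {w}): φ is false.
  x (successors {y, z}): φ is true.
  y (successors {z}): φ is false.
  z (successors {w}): φ is false.
For instance, at w:
  At w: <>(<>~r -> <>q) requires <>~r -> <>q at some successor in {w}.
    At w: <>~r -> <>q is false.
  So <>(<>~r -> <>q) is false at w.
Satisfying worlds: {v, x}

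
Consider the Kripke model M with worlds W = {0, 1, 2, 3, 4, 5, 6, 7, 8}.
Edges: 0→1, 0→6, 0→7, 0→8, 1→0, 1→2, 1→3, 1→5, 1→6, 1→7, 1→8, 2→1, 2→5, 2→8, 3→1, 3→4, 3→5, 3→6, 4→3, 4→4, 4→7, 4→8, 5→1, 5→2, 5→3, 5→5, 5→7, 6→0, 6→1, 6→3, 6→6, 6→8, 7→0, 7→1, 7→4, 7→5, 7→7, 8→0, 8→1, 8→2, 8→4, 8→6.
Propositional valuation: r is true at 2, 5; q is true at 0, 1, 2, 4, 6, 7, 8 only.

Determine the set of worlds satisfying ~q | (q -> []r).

3, 5

Let φ = ~q | (q -> []r). Evaluate φ at each world:
  0 (successors {1, 6, 7, 8}): φ is false.
  1 (successors {0, 2, 3, 5, 6, 7, 8}): φ is false.
  2 (successors {1, 5, 8}): φ is false.
  3 (successors {1, 4, 5, 6}): φ is true.
  4 (successors {3, 4, 7, 8}): φ is false.
  5 (successors {1, 2, 3, 5, 7}): φ is true.
  6 (successors {0, 1, 3, 6, 8}): φ is false.
  7 (successors {0, 1, 4, 5, 7}): φ is false.
  8 (successors {0, 1, 2, 4, 6}): φ is false.
For instance, at 2:
  At 2: ~q is false, q -> []r is false, so ~q | (q -> []r) is false.
    At 2: q is true, []r is false, so q -> []r is false.
      At 2: []r requires r at every successor {1, 5, 8}.
        r fails at 1, so []r is false at 2.
Satisfying worlds: {3, 5}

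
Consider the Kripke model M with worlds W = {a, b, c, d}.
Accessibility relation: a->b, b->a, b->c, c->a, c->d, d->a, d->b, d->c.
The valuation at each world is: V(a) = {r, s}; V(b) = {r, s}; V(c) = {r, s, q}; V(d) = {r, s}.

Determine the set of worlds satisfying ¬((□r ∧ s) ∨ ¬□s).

Let φ = ¬((□r ∧ s) ∨ ¬□s). Evaluate φ at each world:
  a (successors {b}): φ is false.
  b (successors {a, c}): φ is false.
  c (successors {a, d}): φ is false.
  d (successors {a, b, c}): φ is false.
For instance, at a:
  At a: (□r ∧ s) ∨ ¬□s is true, so ¬((□r ∧ s) ∨ ¬□s) is false.
    At a: □r ∧ s is true, ¬□s is false, so (□r ∧ s) ∨ ¬□s is true.
      At a: □r is true, s is true, so □r ∧ s is true.
      At a: □s is true, so ¬□s is false.
Satisfying worlds: none.

none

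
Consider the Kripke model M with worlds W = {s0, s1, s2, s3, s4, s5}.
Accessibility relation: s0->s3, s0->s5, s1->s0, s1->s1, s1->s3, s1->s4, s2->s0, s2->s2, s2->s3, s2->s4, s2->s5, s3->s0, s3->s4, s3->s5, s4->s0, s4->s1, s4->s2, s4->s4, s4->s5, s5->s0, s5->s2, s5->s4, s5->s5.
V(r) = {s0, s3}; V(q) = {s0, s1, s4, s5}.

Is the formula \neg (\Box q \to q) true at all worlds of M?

No

Let φ = \neg (\Box q \to q). Evaluate φ at each world:
  s0 (successors {s3, s5}): φ is false.
  s1 (successors {s0, s1, s3, s4}): φ is false.
  s2 (successors {s0, s2, s3, s4, s5}): φ is false.
  s3 (successors {s0, s4, s5}): φ is true.
  s4 (successors {s0, s1, s2, s4, s5}): φ is false.
  s5 (successors {s0, s2, s4, s5}): φ is false.
Detail at s0 (counterexample):
  At s0: \Box q \to q is true, so \neg (\Box q \to q) is false.
    At s0: \Box q is false, q is true, so \Box q \to q is true.
      At s0: \Box q requires q at every successor {s3, s5}.
        q fails at s3, so \Box q is false at s0.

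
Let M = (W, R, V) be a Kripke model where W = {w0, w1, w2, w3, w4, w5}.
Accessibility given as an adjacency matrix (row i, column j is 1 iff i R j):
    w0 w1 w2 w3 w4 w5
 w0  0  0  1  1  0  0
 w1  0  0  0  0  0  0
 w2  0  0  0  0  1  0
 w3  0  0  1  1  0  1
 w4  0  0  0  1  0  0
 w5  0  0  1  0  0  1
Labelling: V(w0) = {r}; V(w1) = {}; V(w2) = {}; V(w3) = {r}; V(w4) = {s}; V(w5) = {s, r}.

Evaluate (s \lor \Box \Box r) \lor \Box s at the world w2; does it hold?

At w2: s \lor \Box \Box r is true, \Box s is true, so (s \lor \Box \Box r) \lor \Box s is true.
  At w2: s is false, \Box \Box r is true, so s \lor \Box \Box r is true.
    At w2: \Box \Box r requires \Box r at every successor {w4}.
      At w4: \Box r is true.
    So \Box \Box r is true at w2.
  At w2: \Box s requires s at every successor {w4}.
    At w4: s is true.
  So \Box s is true at w2.

Yes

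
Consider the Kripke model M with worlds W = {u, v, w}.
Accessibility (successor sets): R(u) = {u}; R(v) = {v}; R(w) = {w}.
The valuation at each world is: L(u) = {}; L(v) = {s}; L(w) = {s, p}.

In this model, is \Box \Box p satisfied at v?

No

At v: \Box \Box p requires \Box p at every successor {v}.
  \Box p fails at v, so \Box \Box p is false at v.
    At v: \Box p requires p at every successor {v}.
      p fails at v, so \Box p is false at v.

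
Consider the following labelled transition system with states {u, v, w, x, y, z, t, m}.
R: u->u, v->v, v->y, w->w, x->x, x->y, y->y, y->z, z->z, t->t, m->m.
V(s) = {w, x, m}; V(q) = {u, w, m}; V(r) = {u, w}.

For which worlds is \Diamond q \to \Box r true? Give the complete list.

Recall that \Box ψ holds at a world iff ψ holds at every accessible world, and \Diamond ψ holds iff ψ holds at some accessible world.
Let φ = \Diamond q \to \Box r. Evaluate φ at each world:
  u (successors {u}): φ is true.
  v (successors {v, y}): φ is true.
  w (successors {w}): φ is true.
  x (successors {x, y}): φ is true.
  y (successors {y, z}): φ is true.
  z (successors {z}): φ is true.
  t (successors {t}): φ is true.
  m (successors {m}): φ is false.
For instance, at y:
  At y: \Diamond q is false, \Box r is false, so \Diamond q \to \Box r is true.
    At y: \Diamond q requires q at some successor in {y, z}.
      At y: q is false.
      At z: q is false.
    So \Diamond q is false at y.
    At y: \Box r requires r at every successor {y, z}.
      r fails at y, so \Box r is false at y.
Satisfying worlds: {u, v, w, x, y, z, t}

u, v, w, x, y, z, t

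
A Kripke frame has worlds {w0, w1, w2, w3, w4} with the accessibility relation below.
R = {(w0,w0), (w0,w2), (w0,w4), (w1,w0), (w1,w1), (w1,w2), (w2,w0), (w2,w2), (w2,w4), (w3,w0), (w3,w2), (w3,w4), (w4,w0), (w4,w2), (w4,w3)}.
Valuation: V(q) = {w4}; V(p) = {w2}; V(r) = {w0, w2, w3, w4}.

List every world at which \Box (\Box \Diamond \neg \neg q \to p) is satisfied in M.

Recall that \Box ψ holds at a world iff ψ holds at every accessible world, and \Diamond ψ holds iff ψ holds at some accessible world.
Let φ = \Box (\Box \Diamond \neg \neg q \to p). Evaluate φ at each world:
  w0 (successors {w0, w2, w4}): φ is false.
  w1 (successors {w0, w1, w2}): φ is true.
  w2 (successors {w0, w2, w4}): φ is false.
  w3 (successors {w0, w2, w4}): φ is false.
  w4 (successors {w0, w2, w3}): φ is true.
For instance, at w4:
  At w4: \Box (\Box \Diamond \neg \neg q \to p) requires \Box \Diamond \neg \neg q \to p at every successor {w0, w2, w3}.
      At w0: \Box \Diamond \neg \neg q is false, p is false, so \Box \Diamond \neg \neg q \to p is true.
      At w2: \Box \Diamond \neg \neg q is false, p is true, so \Box \Diamond \neg \neg q \to p is true.
      At w3: \Box \Diamond \neg \neg q is false, p is false, so \Box \Diamond \neg \neg q \to p is true.
  So \Box (\Box \Diamond \neg \neg q \to p) is true at w4.
Satisfying worlds: {w1, w4}

w1, w4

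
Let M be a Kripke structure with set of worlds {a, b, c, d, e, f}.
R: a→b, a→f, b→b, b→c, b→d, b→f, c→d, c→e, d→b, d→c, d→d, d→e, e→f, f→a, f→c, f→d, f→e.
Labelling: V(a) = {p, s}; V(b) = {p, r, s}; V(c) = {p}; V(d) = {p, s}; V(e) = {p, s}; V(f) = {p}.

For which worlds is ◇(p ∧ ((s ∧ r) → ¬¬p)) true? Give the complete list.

Let φ = ◇(p ∧ ((s ∧ r) → ¬¬p)). Evaluate φ at each world:
  a (successors {b, f}): φ is true.
  b (successors {b, c, d, f}): φ is true.
  c (successors {d, e}): φ is true.
  d (successors {b, c, d, e}): φ is true.
  e (successors {f}): φ is true.
  f (successors {a, c, d, e}): φ is true.
For instance, at c:
  At c: ◇(p ∧ ((s ∧ r) → ¬¬p)) requires p ∧ ((s ∧ r) → ¬¬p) at some successor in {d, e}.
    p ∧ ((s ∧ r) → ¬¬p) holds at d, so ◇(p ∧ ((s ∧ r) → ¬¬p)) is true at c.
Satisfying worlds: {a, b, c, d, e, f}

a, b, c, d, e, f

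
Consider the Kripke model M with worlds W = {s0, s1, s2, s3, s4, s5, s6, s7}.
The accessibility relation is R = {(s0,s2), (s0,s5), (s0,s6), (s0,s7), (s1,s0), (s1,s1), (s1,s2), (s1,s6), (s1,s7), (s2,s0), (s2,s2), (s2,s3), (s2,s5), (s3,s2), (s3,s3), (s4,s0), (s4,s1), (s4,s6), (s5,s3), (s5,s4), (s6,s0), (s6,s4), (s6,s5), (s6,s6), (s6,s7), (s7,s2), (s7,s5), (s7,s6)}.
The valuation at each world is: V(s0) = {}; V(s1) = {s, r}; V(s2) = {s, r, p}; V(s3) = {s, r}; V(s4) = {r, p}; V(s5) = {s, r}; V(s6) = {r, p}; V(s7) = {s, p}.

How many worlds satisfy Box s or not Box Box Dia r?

Recall that Box ψ holds at a world iff ψ holds at every accessible world, and Dia ψ holds iff ψ holds at some accessible world.
Let φ = Box s or not Box Box Dia r. Evaluate φ at each world:
  s0 (successors {s2, s5, s6, s7}): φ is false.
  s1 (successors {s0, s1, s2, s6, s7}): φ is false.
  s2 (successors {s0, s2, s3, s5}): φ is false.
  s3 (successors {s2, s3}): φ is true.
  s4 (successors {s0, s1, s6}): φ is false.
  s5 (successors {s3, s4}): φ is false.
  s6 (successors {s0, s4, s5, s6, s7}): φ is false.
  s7 (successors {s2, s5, s6}): φ is false.
For instance, at s4:
  At s4: Box s is false, not Box Box Dia r is false, so Box s or not Box Box Dia r is false.
    At s4: Box s requires s at every successor {s0, s1, s6}.
      s fails at s0, so Box s is false at s4.
    At s4: Box Box Dia r is true, so not Box Box Dia r is false.
      At s4: Box Box Dia r requires Box Dia r at every successor {s0, s1, s6}.
        At s0: Box Dia r is true.
        At s1: Box Dia r is true.
        At s6: Box Dia r is true.
      So Box Box Dia r is true at s4.
Satisfying worlds: {s3}

1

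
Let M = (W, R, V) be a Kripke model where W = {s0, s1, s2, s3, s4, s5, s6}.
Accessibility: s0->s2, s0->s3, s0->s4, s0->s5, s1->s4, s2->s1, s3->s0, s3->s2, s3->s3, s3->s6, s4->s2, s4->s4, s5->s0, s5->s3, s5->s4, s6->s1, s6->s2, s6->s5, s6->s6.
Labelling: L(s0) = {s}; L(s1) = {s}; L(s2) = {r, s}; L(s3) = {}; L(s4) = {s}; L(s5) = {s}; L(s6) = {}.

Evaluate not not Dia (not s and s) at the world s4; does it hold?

No

At s4: not Dia (not s and s) is true, so not not Dia (not s and s) is false.
  At s4: Dia (not s and s) is false, so not Dia (not s and s) is true.
    At s4: Dia (not s and s) requires not s and s at some successor in {s2, s4}.
      At s2: not s and s is false.
      At s4: not s and s is false.
    So Dia (not s and s) is false at s4.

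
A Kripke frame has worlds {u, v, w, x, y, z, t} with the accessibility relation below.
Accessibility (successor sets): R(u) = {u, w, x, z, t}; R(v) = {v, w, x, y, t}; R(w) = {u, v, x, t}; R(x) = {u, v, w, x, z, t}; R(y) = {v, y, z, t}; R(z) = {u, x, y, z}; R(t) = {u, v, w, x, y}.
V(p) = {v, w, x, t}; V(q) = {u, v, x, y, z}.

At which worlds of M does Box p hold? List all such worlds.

Let φ = Box p. Evaluate φ at each world:
  u (successors {u, w, x, z, t}): φ is false.
  v (successors {v, w, x, y, t}): φ is false.
  w (successors {u, v, x, t}): φ is false.
  x (successors {u, v, w, x, z, t}): φ is false.
  y (successors {v, y, z, t}): φ is false.
  z (successors {u, x, y, z}): φ is false.
  t (successors {u, v, w, x, y}): φ is false.
For instance, at z:
  At z: Box p requires p at every successor {u, x, y, z}.
    p fails at u, so Box p is false at z.
Satisfying worlds: none.

none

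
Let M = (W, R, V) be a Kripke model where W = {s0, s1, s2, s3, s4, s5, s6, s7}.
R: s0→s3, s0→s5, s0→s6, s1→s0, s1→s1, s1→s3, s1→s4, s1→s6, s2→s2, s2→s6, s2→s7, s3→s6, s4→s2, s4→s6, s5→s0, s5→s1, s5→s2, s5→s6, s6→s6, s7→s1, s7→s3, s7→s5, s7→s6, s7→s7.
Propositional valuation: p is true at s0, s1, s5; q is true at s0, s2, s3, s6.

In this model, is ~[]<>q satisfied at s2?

No

At s2: []<>q is true, so ~[]<>q is false.
  At s2: []<>q requires <>q at every successor {s2, s6, s7}.
      At s2: <>q requires q at some successor in {s2, s6, s7}.
        q holds at s2, so <>q is true at s2.
      At s6: <>q requires q at some successor in {s6}.
        q holds at s6, so <>q is true at s6.
      At s7: <>q requires q at some successor in {s1, s3, s5, s6, s7}.
        q holds at s3, so <>q is true at s7.
  So []<>q is true at s2.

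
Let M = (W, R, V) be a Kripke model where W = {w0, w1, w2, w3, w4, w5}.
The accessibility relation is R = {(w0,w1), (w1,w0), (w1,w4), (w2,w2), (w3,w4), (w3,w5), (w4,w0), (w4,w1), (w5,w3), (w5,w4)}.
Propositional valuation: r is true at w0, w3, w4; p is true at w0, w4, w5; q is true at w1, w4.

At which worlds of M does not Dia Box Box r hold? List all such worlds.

Recall that Box ψ holds at a world iff ψ holds at every accessible world, and Dia ψ holds iff ψ holds at some accessible world.
Let φ = not Dia Box Box r. Evaluate φ at each world:
  w0 (successors {w1}): φ is true.
  w1 (successors {w0, w4}): φ is false.
  w2 (successors {w2}): φ is true.
  w3 (successors {w4, w5}): φ is true.
  w4 (successors {w0, w1}): φ is false.
  w5 (successors {w3, w4}): φ is true.
For instance, at w2:
  At w2: Dia Box Box r is false, so not Dia Box Box r is true.
    At w2: Dia Box Box r requires Box Box r at some successor in {w2}.
      At w2: Box Box r is false.
    So Dia Box Box r is false at w2.
Satisfying worlds: {w0, w2, w3, w5}

w0, w2, w3, w5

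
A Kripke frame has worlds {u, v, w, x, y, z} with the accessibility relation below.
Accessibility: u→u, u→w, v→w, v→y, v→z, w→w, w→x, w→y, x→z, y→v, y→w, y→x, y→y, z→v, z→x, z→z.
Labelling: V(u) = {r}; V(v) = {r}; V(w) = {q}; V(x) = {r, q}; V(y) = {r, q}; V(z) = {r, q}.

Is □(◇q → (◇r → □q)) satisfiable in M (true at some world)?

No

Recall that □ψ holds at a world iff ψ holds at every accessible world, and ◇ψ holds iff ψ holds at some accessible world.
Let φ = □(◇q → (◇r → □q)). Evaluate φ at each world:
  u (successors {u, w}): φ is false.
  v (successors {w, y, z}): φ is false.
  w (successors {w, x, y}): φ is false.
  x (successors {z}): φ is false.
  y (successors {v, w, x, y}): φ is false.
  z (successors {v, x, z}): φ is false.
For instance, at w:
  At w: □(◇q → (◇r → □q)) requires ◇q → (◇r → □q) at every successor {w, x, y}.
    ◇q → (◇r → □q) fails at y, so □(◇q → (◇r → □q)) is false at w.
      At y: ◇q is true, ◇r → □q is false, so ◇q → (◇r → □q) is false.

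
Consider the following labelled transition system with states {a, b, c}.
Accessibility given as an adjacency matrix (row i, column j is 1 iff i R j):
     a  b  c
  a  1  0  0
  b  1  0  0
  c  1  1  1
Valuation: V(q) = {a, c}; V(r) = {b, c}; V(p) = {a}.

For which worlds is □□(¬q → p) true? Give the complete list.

a, b

Let φ = □□(¬q → p). Evaluate φ at each world:
  a (successors {a}): φ is true.
  b (successors {a}): φ is true.
  c (successors {a, b, c}): φ is false.
For instance, at b:
  At b: □□(¬q → p) requires □(¬q → p) at every successor {a}.
      At a: □(¬q → p) requires ¬q → p at every successor {a}.
        At a: ¬q → p is true.
      So □(¬q → p) is true at a.
  So □□(¬q → p) is true at b.
Satisfying worlds: {a, b}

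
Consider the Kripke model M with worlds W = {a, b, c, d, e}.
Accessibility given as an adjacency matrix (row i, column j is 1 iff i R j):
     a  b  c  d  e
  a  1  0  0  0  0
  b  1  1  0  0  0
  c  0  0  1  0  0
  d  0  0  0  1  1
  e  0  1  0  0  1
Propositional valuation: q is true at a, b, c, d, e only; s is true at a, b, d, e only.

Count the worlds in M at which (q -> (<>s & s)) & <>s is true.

4

Let φ = (q -> (<>s & s)) & <>s. Evaluate φ at each world:
  a (successors {a}): φ is true.
  b (successors {a, b}): φ is true.
  c (successors {c}): φ is false.
  d (successors {d, e}): φ is true.
  e (successors {b, e}): φ is true.
For instance, at b:
  At b: q -> (<>s & s) is true, <>s is true, so (q -> (<>s & s)) & <>s is true.
    At b: q is true, <>s & s is true, so q -> (<>s & s) is true.
      At b: <>s is true, s is true, so <>s & s is true.
    At b: <>s requires s at some successor in {a, b}.
      s holds at a, so <>s is true at b.
Satisfying worlds: {a, b, d, e}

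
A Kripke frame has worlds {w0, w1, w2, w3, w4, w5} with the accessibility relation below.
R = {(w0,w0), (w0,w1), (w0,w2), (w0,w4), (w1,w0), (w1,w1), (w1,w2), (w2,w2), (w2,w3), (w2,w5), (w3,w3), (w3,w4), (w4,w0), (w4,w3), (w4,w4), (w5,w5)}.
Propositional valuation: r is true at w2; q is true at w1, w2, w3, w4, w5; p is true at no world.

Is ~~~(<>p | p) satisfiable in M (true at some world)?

Yes

Let φ = ~~~(<>p | p). Evaluate φ at each world:
  w0 (successors {w0, w1, w2, w4}): φ is true.
  w1 (successors {w0, w1, w2}): φ is true.
  w2 (successors {w2, w3, w5}): φ is true.
  w3 (successors {w3, w4}): φ is true.
  w4 (successors {w0, w3, w4}): φ is true.
  w5 (successors {w5}): φ is true.
Detail at w0 (witness):
  At w0: ~~(<>p | p) is false, so ~~~(<>p | p) is true.
    At w0: ~(<>p | p) is true, so ~~(<>p | p) is false.
      At w0: <>p | p is false, so ~(<>p | p) is true.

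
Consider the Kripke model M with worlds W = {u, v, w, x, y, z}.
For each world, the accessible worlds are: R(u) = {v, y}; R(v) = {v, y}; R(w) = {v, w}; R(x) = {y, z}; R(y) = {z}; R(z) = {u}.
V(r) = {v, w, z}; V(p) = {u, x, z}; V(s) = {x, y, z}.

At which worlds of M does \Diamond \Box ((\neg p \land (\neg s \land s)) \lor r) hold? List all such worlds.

u, v, w, x

Let φ = \Diamond \Box ((\neg p \land (\neg s \land s)) \lor r). Evaluate φ at each world:
  u (successors {v, y}): φ is true.
  v (successors {v, y}): φ is true.
  w (successors {v, w}): φ is true.
  x (successors {y, z}): φ is true.
  y (successors {z}): φ is false.
  z (successors {u}): φ is false.
For instance, at y:
  At y: \Diamond \Box ((\neg p \land (\neg s \land s)) \lor r) requires \Box ((\neg p \land (\neg s \land s)) \lor r) at some successor in {z}.
    At z: \Box ((\neg p \land (\neg s \land s)) \lor r) is false.
  So \Diamond \Box ((\neg p \land (\neg s \land s)) \lor r) is false at y.
Satisfying worlds: {u, v, w, x}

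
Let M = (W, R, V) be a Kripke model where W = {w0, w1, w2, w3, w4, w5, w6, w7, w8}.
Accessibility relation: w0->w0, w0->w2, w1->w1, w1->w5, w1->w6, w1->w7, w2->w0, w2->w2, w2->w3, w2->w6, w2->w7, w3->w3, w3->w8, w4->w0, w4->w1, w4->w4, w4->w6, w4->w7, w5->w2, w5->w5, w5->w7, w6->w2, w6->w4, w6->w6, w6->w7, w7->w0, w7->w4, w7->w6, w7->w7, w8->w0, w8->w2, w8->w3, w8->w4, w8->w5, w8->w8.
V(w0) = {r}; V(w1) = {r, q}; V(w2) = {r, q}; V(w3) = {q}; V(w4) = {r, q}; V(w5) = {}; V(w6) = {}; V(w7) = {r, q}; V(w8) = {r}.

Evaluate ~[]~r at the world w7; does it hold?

Yes

Recall that []ψ holds at a world iff ψ holds at every accessible world, and <>ψ holds iff ψ holds at some accessible world.
At w7: []~r is false, so ~[]~r is true.
  At w7: []~r requires ~r at every successor {w0, w4, w6, w7}.
    ~r fails at w0, so []~r is false at w7.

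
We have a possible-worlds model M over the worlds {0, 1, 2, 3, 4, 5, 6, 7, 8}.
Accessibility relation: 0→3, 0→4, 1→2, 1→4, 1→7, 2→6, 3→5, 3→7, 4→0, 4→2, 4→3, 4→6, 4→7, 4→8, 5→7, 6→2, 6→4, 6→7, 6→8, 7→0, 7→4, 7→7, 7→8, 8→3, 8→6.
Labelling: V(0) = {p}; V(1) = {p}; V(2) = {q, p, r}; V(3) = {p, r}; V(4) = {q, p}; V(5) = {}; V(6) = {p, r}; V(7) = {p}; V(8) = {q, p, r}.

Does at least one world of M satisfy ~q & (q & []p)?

No

Recall that []ψ holds at a world iff ψ holds at every accessible world, and <>ψ holds iff ψ holds at some accessible world.
Let φ = ~q & (q & []p). Evaluate φ at each world:
  0 (successors {3, 4}): φ is false.
  1 (successors {2, 4, 7}): φ is false.
  2 (successors {6}): φ is false.
  3 (successors {5, 7}): φ is false.
  4 (successors {0, 2, 3, 6, 7, 8}): φ is false.
  5 (successors {7}): φ is false.
  6 (successors {2, 4, 7, 8}): φ is false.
  7 (successors {0, 4, 7, 8}): φ is false.
  8 (successors {3, 6}): φ is false.
For instance, at 0:
  At 0: ~q is true, q & []p is false, so ~q & (q & []p) is false.
    At 0: q is false, []p is true, so q & []p is false.
      At 0: []p requires p at every successor {3, 4}.
        At 3: p is true.
        At 4: p is true.
      So []p is true at 0.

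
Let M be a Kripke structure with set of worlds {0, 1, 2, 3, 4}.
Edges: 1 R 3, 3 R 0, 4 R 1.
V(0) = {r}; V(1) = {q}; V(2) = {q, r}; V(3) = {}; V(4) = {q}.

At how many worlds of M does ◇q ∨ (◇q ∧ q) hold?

Recall that ◇ψ holds at a world iff ψ holds at some accessible world.
Let φ = ◇q ∨ (◇q ∧ q). Evaluate φ at each world:
  0 (successors ∅): φ is false.
  1 (successors {3}): φ is false.
  2 (successors ∅): φ is false.
  3 (successors {0}): φ is false.
  4 (successors {1}): φ is true.
For instance, at 1:
  At 1: ◇q is false, ◇q ∧ q is false, so ◇q ∨ (◇q ∧ q) is false.
    At 1: ◇q requires q at some successor in {3}.
      At 3: q is false.
    So ◇q is false at 1.
    At 1: ◇q is false, q is true, so ◇q ∧ q is false.
      At 1: ◇q requires q at some successor in {3}.
        At 3: q is false.
      So ◇q is false at 1.
Satisfying worlds: {4}

1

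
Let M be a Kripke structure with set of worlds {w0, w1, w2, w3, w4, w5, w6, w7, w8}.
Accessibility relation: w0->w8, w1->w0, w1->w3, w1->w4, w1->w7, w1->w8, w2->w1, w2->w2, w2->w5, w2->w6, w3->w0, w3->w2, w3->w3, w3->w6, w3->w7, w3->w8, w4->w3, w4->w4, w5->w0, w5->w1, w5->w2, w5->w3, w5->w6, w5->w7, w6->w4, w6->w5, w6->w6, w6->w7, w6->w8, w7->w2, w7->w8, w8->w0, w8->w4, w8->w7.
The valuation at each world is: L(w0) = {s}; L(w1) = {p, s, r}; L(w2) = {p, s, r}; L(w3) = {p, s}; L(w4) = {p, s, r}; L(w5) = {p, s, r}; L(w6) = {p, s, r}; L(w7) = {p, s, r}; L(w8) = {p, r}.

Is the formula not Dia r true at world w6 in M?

Recall that Dia ψ holds at a world iff ψ holds at some accessible world.
At w6: Dia r is true, so not Dia r is false.
  At w6: Dia r requires r at some successor in {w4, w5, w6, w7, w8}.
    r holds at w4, so Dia r is true at w6.

No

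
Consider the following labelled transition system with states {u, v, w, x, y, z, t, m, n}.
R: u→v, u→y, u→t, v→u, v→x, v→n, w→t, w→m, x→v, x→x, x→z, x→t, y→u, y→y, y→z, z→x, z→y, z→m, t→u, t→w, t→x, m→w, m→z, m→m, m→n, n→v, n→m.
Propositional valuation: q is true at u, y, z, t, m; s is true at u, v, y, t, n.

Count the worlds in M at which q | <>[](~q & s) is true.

5

Recall that []ψ holds at a world iff ψ holds at every accessible world, and <>ψ holds iff ψ holds at some accessible world.
Let φ = q | <>[](~q & s). Evaluate φ at each world:
  u (successors {v, y, t}): φ is true.
  v (successors {u, x, n}): φ is false.
  w (successors {t, m}): φ is false.
  x (successors {v, x, z, t}): φ is false.
  y (successors {u, y, z}): φ is true.
  z (successors {x, y, m}): φ is true.
  t (successors {u, w, x}): φ is true.
  m (successors {w, z, m, n}): φ is true.
  n (successors {v, m}): φ is false.
For instance, at z:
  At z: q is true, <>[](~q & s) is false, so q | <>[](~q & s) is true.
    At z: <>[](~q & s) requires [](~q & s) at some successor in {x, y, m}.
      At x: [](~q & s) is false.
      At y: [](~q & s) is false.
      At m: [](~q & s) is false.
    So <>[](~q & s) is false at z.
Satisfying worlds: {u, y, z, t, m}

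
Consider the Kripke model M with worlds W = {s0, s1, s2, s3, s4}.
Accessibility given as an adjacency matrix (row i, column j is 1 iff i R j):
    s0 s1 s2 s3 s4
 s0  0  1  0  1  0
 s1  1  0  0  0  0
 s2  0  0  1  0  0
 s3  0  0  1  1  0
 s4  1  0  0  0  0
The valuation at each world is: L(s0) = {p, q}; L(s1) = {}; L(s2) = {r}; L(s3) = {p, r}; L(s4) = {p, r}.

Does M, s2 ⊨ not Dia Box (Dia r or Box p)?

At s2: Dia Box (Dia r or Box p) is true, so not Dia Box (Dia r or Box p) is false.
  At s2: Dia Box (Dia r or Box p) requires Box (Dia r or Box p) at some successor in {s2}.
    Box (Dia r or Box p) holds at s2, so Dia Box (Dia r or Box p) is true at s2.
      At s2: Box (Dia r or Box p) requires Dia r or Box p at every successor {s2}.
        At s2: Dia r or Box p is true.
      So Box (Dia r or Box p) is true at s2.

No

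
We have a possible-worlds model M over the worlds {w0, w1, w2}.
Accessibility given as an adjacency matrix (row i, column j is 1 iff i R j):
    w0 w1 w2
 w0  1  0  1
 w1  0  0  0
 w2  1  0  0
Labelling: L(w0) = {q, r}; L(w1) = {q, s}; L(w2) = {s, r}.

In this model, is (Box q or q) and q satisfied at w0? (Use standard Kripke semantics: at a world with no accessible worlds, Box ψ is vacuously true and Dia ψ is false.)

Yes

At w0: Box q or q is true, q is true, so (Box q or q) and q is true.
  At w0: Box q is false, q is true, so Box q or q is true.
    At w0: Box q requires q at every successor {w0, w2}.
      q fails at w2, so Box q is false at w0.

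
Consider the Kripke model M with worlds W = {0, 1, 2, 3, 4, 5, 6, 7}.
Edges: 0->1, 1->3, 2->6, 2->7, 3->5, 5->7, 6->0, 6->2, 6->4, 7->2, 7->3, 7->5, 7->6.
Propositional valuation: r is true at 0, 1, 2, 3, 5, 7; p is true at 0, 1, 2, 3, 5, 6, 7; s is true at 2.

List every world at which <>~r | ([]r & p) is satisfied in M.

Let φ = <>~r | ([]r & p). Evaluate φ at each world:
  0 (successors {1}): φ is true.
  1 (successors {3}): φ is true.
  2 (successors {6, 7}): φ is true.
  3 (successors {5}): φ is true.
  4 (successors ∅): φ is false.
  5 (successors {7}): φ is true.
  6 (successors {0, 2, 4}): φ is true.
  7 (successors {2, 3, 5, 6}): φ is true.
For instance, at 7:
  At 7: <>~r is true, []r & p is false, so <>~r | ([]r & p) is true.
    At 7: <>~r requires ~r at some successor in {2, 3, 5, 6}.
      ~r holds at 6, so <>~r is true at 7.
    At 7: []r is false, p is true, so []r & p is false.
      At 7: []r requires r at every successor {2, 3, 5, 6}.
        r fails at 6, so []r is false at 7.
Satisfying worlds: {0, 1, 2, 3, 5, 6, 7}

0, 1, 2, 3, 5, 6, 7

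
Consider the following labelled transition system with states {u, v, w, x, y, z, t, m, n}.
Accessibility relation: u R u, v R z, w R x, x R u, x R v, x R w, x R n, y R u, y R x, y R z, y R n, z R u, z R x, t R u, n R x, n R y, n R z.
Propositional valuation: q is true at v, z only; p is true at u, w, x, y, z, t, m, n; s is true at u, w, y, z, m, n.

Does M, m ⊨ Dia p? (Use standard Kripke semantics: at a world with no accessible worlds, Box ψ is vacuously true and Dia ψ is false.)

No

Recall that Dia ψ holds at a world iff ψ holds at some accessible world.
At m: no accessible worlds, so Dia p is false.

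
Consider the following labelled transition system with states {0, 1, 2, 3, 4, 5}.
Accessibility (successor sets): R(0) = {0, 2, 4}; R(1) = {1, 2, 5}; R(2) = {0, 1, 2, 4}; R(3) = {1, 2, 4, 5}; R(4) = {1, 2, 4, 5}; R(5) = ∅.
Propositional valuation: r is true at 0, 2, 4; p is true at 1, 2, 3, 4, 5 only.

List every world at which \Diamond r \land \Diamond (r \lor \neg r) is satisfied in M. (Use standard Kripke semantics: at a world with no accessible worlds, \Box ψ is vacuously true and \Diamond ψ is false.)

0, 1, 2, 3, 4

Recall that \Diamond ψ holds at a world iff ψ holds at some accessible world.
Let φ = \Diamond r \land \Diamond (r \lor \neg r). Evaluate φ at each world:
  0 (successors {0, 2, 4}): φ is true.
  1 (successors {1, 2, 5}): φ is true.
  2 (successors {0, 1, 2, 4}): φ is true.
  3 (successors {1, 2, 4, 5}): φ is true.
  4 (successors {1, 2, 4, 5}): φ is true.
  5 (successors ∅): φ is false.
For instance, at 1:
  At 1: \Diamond r is true, \Diamond (r \lor \neg r) is true, so \Diamond r \land \Diamond (r \lor \neg r) is true.
    At 1: \Diamond r requires r at some successor in {1, 2, 5}.
      r holds at 2, so \Diamond r is true at 1.
    At 1: \Diamond (r \lor \neg r) requires r \lor \neg r at some successor in {1, 2, 5}.
      r \lor \neg r holds at 1, so \Diamond (r \lor \neg r) is true at 1.
Satisfying worlds: {0, 1, 2, 3, 4}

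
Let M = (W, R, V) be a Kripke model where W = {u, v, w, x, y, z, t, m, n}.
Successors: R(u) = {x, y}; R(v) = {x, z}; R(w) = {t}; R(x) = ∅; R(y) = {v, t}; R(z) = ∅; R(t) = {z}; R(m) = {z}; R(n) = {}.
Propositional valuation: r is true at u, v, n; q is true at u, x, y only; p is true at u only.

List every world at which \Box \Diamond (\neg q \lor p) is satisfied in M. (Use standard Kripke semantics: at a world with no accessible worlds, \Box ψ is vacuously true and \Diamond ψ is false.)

w, x, y, z, n

Let φ = \Box \Diamond (\neg q \lor p). Evaluate φ at each world:
  u (successors {x, y}): φ is false.
  v (successors {x, z}): φ is false.
  w (successors {t}): φ is true.
  x (successors ∅): φ is true.
  y (successors {v, t}): φ is true.
  z (successors ∅): φ is true.
  t (successors {z}): φ is false.
  m (successors {z}): φ is false.
  n (successors ∅): φ is true.
For instance, at u:
  At u: \Box \Diamond (\neg q \lor p) requires \Diamond (\neg q \lor p) at every successor {x, y}.
    \Diamond (\neg q \lor p) fails at x, so \Box \Diamond (\neg q \lor p) is false at u.
      At x: no accessible worlds, so \Diamond (\neg q \lor p) is false.
Satisfying worlds: {w, x, y, z, n}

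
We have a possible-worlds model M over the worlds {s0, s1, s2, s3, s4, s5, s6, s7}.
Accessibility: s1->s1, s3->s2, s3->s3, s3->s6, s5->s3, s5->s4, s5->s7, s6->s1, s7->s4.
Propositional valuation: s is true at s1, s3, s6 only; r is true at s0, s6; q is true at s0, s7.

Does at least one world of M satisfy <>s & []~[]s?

No

Let φ = <>s & []~[]s. Evaluate φ at each world:
  s0 (successors ∅): φ is false.
  s1 (successors {s1}): φ is false.
  s2 (successors ∅): φ is false.
  s3 (successors {s2, s3, s6}): φ is false.
  s4 (successors ∅): φ is false.
  s5 (successors {s3, s4, s7}): φ is false.
  s6 (successors {s1}): φ is false.
  s7 (successors {s4}): φ is false.
For instance, at s6:
  At s6: <>s is true, []~[]s is false, so <>s & []~[]s is false.
    At s6: <>s requires s at some successor in {s1}.
      s holds at s1, so <>s is true at s6.
    At s6: []~[]s requires ~[]s at every successor {s1}.
      ~[]s fails at s1, so []~[]s is false at s6.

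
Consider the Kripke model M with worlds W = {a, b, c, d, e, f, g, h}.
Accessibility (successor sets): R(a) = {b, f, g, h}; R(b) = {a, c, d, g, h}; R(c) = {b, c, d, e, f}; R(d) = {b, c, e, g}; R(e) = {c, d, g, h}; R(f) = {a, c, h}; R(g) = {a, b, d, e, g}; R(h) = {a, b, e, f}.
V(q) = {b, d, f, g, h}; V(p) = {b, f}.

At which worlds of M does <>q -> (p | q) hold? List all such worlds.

b, d, f, g, h

Let φ = <>q -> (p | q). Evaluate φ at each world:
  a (successors {b, f, g, h}): φ is false.
  b (successors {a, c, d, g, h}): φ is true.
  c (successors {b, c, d, e, f}): φ is false.
  d (successors {b, c, e, g}): φ is true.
  e (successors {c, d, g, h}): φ is false.
  f (successors {a, c, h}): φ is true.
  g (successors {a, b, d, e, g}): φ is true.
  h (successors {a, b, e, f}): φ is true.
For instance, at f:
  At f: <>q is true, p | q is true, so <>q -> (p | q) is true.
    At f: <>q requires q at some successor in {a, c, h}.
      q holds at h, so <>q is true at f.
Satisfying worlds: {b, d, f, g, h}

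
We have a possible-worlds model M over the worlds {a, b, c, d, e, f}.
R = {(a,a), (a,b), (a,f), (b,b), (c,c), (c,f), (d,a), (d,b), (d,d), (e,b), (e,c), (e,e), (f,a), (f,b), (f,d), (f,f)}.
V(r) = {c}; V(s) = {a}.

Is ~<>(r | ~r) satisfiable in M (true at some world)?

Recall that <>ψ holds at a world iff ψ holds at some accessible world.
Let φ = ~<>(r | ~r). Evaluate φ at each world:
  a (successors {a, b, f}): φ is false.
  b (successors {b}): φ is false.
  c (successors {c, f}): φ is false.
  d (successors {a, b, d}): φ is false.
  e (successors {b, c, e}): φ is false.
  f (successors {a, b, d, f}): φ is false.
For instance, at f:
  At f: <>(r | ~r) is true, so ~<>(r | ~r) is false.
    At f: <>(r | ~r) requires r | ~r at some successor in {a, b, d, f}.
      r | ~r holds at a, so <>(r | ~r) is true at f.

No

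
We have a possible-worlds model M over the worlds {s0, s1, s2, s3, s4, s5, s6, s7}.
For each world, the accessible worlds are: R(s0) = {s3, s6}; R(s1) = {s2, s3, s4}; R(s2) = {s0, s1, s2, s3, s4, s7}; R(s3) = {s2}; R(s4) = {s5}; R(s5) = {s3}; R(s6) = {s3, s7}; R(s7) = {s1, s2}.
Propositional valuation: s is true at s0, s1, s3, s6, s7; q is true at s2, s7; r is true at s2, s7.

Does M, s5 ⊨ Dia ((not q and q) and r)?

No

Recall that Dia ψ holds at a world iff ψ holds at some accessible world.
At s5: Dia ((not q and q) and r) requires (not q and q) and r at some successor in {s3}.
  At s3: (not q and q) and r is false.
So Dia ((not q and q) and r) is false at s5.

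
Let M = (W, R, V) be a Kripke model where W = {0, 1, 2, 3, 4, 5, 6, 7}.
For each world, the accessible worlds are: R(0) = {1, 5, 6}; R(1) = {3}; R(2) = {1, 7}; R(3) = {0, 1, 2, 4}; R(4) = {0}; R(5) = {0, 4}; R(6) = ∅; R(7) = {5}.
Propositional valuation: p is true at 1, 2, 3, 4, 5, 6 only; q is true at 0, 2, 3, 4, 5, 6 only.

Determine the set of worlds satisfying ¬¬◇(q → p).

Let φ = ¬¬◇(q → p). Evaluate φ at each world:
  0 (successors {1, 5, 6}): φ is true.
  1 (successors {3}): φ is true.
  2 (successors {1, 7}): φ is true.
  3 (successors {0, 1, 2, 4}): φ is true.
  4 (successors {0}): φ is false.
  5 (successors {0, 4}): φ is true.
  6 (successors ∅): φ is false.
  7 (successors {5}): φ is true.
For instance, at 5:
  At 5: ¬◇(q → p) is false, so ¬¬◇(q → p) is true.
    At 5: ◇(q → p) is true, so ¬◇(q → p) is false.
      At 5: ◇(q → p) requires q → p at some successor in {0, 4}.
        q → p holds at 4, so ◇(q → p) is true at 5.
Satisfying worlds: {0, 1, 2, 3, 5, 7}

0, 1, 2, 3, 5, 7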